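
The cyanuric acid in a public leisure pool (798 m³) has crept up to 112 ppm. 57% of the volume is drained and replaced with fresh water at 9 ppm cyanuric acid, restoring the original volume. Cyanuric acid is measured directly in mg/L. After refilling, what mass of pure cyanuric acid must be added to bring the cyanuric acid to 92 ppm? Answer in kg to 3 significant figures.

30.9 kg

Volume: 798 m³ = 798,000 L.
After draining 57% and refilling: 112 × 0.43 + 9 × 0.57 = 53.29 ppm.
Deficit to target: 92 − 53.29 = 38.71 mg/L.
Mass: 38.71 mg/L × 798,000 L = 30,890 g cyanuric acid.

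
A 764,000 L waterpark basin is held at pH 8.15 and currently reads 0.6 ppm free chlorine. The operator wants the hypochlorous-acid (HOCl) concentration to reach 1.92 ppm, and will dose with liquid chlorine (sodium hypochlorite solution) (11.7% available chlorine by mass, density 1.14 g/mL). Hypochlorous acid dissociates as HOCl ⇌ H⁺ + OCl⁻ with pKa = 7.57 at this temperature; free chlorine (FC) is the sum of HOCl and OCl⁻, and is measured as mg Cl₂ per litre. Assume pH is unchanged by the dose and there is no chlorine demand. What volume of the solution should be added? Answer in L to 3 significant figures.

[OCl⁻]/[HOCl] = 10^(pH − pKa) = 10^(8.15 − 7.57) = 3.802; fraction as HOCl = 1/(1 + 3.802) = 0.2083.
Free chlorine required for 1.92 ppm HOCl: 1.92 / 0.2083 = 9.22 ppm.
FC to add: 9.22 − 0.6 = 8.62 mg/L as Cl₂.
Cl₂ equivalent: 8.62 mg/L × 764,000 L = 6585 g.
Product at 11.7% available Cl: 6585 / 0.117 = 56,290 g.
Volume: 56,290 g ÷ 1.14 g/mL = 49,370 mL.

49.4 L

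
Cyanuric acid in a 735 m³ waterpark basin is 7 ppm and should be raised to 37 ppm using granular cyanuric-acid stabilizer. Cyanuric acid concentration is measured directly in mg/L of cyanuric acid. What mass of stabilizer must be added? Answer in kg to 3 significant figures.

22.1 kg

Volume: 735 m³ = 735,000 L.
CYA to add: (37 − 7) = 30 mg/L × 735,000 L = 22,050 g cyanuric acid.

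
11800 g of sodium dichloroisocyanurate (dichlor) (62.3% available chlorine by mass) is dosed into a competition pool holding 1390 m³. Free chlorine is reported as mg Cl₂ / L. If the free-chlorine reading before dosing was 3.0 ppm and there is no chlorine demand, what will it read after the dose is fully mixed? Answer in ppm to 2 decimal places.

8.29 ppm

Volume: 1390 m³ = 1,390,000 L.
Available chlorine delivered: 11,800 g × 0.623 = 7351 g as Cl₂.
Concentration rise: 7351 g / 1,390,000 L = 5.289 mg/L = 5.29 ppm.
Final FC: 3.0 + 5.29 = 8.29 ppm.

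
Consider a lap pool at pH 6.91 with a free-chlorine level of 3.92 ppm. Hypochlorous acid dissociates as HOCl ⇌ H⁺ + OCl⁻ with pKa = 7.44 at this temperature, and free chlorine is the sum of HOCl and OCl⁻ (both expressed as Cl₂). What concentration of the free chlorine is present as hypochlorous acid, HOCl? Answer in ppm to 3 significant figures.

3.03 ppm

[OCl⁻]/[HOCl] = 10^(pH − pKa) = 10^(6.91 − 7.44) = 10^-0.53 = 0.2951.
Fraction as HOCl = 1 / (1 + 0.2951) = 0.7721.
HOCl = 0.7721 × 3.92 ppm = 3.027 ppm.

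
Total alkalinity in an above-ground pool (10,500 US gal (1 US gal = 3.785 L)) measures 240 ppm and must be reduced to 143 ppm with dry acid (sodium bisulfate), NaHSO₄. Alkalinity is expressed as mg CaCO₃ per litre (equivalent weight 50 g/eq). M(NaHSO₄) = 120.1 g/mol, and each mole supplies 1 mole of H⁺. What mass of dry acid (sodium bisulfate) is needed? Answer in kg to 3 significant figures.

9.26 kg

Volume: 10,500 US gal × 3.785 L/gal = 39,742 L.
Alkalinity to neutralize: (240 − 143) = 97 mg/L as CaCO₃ × 39,742 L = 3855 g as CaCO₃.
Equivalents of H⁺ required: 3855 ÷ 50 g/eq = 77.1 eq = 77.1 mol NaHSO₄.
Mass of NaHSO₄: 77.1 × 120.1 = 9260 g.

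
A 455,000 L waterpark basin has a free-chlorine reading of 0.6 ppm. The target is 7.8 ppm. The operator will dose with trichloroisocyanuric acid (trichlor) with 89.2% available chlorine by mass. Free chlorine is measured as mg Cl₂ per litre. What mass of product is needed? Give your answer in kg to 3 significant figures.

Chlorine deficit: 7.8 − 0.6 = 7.2 ppm = 7.2 mg/L as Cl₂.
Cl₂ equivalent needed: 7.2 mg/L × 455,000 L = 3,276,000 mg = 3276 g.
Product at 89.2% available chlorine: 3276 / 0.892 = 3673 g.

3.67 kg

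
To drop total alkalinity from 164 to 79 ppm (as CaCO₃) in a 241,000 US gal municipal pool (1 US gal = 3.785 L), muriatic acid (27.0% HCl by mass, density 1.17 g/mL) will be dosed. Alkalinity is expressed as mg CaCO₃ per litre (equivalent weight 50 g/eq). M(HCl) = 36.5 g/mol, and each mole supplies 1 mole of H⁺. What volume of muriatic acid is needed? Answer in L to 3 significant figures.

Volume: 241,000 US gal × 3.785 L/gal = 912,185 L.
Alkalinity to neutralize: (164 − 79) = 85 mg/L as CaCO₃ × 912,185 L = 77,540 g as CaCO₃.
Equivalents of H⁺ required: 77,540 ÷ 50 g/eq = 1551 eq = 1551 mol HCl.
Mass of HCl: 1551 × 36.5 = 56,600 g.
Mass of 27.0% solution: 56,600 / 0.27 = 209,600 g.
Volume: 209,600 g ÷ 1.17 g/mL = 179,200 mL.

179 L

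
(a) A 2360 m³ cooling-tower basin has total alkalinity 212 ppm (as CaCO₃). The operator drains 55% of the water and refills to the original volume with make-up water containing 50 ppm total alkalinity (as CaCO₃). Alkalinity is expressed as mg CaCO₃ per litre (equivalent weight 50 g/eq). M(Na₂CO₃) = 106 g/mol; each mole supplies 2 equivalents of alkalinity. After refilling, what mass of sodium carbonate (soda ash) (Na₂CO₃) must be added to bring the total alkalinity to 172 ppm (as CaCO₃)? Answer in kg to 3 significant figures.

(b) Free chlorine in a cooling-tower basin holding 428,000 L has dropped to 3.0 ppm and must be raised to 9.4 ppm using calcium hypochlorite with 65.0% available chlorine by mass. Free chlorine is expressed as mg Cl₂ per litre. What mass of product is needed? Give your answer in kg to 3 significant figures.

(a) Volume: 2360 m³ = 2,360,000 L.
(a) After draining 55% and refilling: 212 × 0.45 + 50 × 0.55 = 122.9 ppm.
(a) Deficit to target: 172 − 122.9 = 49.1 mg/L.
(a) As CaCO₃: 49.1 mg/L × 2,360,000 L = 115,900 g; ÷ 50 g/eq ÷ 2 = 1159 mol Na₂CO₃.
(a) Mass: 1159 × 106 = 122,800 g.

(b) Chlorine deficit: 9.4 − 3.0 = 6.4 ppm = 6.4 mg/L as Cl₂.
(b) Cl₂ equivalent needed: 6.4 mg/L × 428,000 L = 2,739,000 mg = 2739 g.
(b) Product at 65.0% available chlorine: 2739 / 0.65 = 4214 g.

(a) 123 kg; (b) 4.21 kg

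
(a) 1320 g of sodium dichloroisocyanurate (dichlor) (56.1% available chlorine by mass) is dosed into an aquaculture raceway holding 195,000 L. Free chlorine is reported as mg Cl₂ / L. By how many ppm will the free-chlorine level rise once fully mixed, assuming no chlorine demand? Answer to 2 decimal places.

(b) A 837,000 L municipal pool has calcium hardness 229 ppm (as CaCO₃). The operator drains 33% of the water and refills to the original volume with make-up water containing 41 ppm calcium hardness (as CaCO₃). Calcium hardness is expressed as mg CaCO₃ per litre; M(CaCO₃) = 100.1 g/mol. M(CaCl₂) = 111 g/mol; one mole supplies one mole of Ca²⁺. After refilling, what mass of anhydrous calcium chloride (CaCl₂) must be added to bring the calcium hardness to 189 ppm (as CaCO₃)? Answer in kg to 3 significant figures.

(a) Available chlorine delivered: 1320 g × 0.561 = 740.5 g as Cl₂.
(a) Concentration rise: 740.5 g / 195,000 L = 3.798 mg/L = 3.80 ppm.

(b) After draining 33% and refilling: 229 × 0.67 + 41 × 0.33 = 166.96 ppm.
(b) Deficit to target: 189 − 166.96 = 22.04 mg/L.
(b) As CaCO₃: 22.04 mg/L × 837,000 L = 18,450 g; ÷ 100.1 = 184.3 mol Ca²⁺.
(b) Mass: 184.3 × 111 = 20,460 g.

(a) 3.80 ppm; (b) 20.5 kg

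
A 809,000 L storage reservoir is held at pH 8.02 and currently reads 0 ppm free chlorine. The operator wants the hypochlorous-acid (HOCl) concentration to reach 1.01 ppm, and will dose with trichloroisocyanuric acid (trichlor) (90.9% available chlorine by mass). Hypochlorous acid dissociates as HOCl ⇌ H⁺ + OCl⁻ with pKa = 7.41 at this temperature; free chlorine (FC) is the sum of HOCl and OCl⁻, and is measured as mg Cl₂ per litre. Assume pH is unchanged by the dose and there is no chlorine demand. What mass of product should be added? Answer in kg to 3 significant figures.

4.56 kg

[OCl⁻]/[HOCl] = 10^(pH − pKa) = 10^(8.02 − 7.41) = 4.074; fraction as HOCl = 1/(1 + 4.074) = 0.1971.
Free chlorine required for 1.01 ppm HOCl: 1.01 / 0.1971 = 5.125 ppm.
FC to add: 5.125 − 0 = 5.125 mg/L as Cl₂.
Cl₂ equivalent: 5.125 mg/L × 809,000 L = 4146 g.
Product at 90.9% available Cl: 4146 / 0.909 = 4561 g.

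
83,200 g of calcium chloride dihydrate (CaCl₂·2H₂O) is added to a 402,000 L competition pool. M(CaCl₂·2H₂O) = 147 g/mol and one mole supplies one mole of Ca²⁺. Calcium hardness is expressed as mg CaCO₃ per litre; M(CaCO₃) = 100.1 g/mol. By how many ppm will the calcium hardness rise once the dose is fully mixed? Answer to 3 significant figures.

141 ppm

Moles of Ca²⁺: 83,200 g ÷ 147 g/mol = 566 mol.
As CaCO₃: 566 mol × 100.1 g/mol = 56,660 g.
Rise: 56,660 g / 402,000 L × 1000 = 140.9 mg/L.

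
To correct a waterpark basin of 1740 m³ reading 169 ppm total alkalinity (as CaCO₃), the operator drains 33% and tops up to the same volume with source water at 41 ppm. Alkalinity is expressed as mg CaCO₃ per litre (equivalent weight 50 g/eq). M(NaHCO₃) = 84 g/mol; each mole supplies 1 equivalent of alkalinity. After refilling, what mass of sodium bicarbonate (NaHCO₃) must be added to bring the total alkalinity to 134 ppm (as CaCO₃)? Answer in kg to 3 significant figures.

21.2 kg

Volume: 1740 m³ = 1,740,000 L.
After draining 33% and refilling: 169 × 0.67 + 41 × 0.33 = 126.76 ppm.
Deficit to target: 134 − 126.76 = 7.24 mg/L.
As CaCO₃: 7.24 mg/L × 1,740,000 L = 12,600 g; ÷ 50 g/eq ÷ 1 = 252 mol NaHCO₃.
Mass: 252 × 84 = 21,160 g.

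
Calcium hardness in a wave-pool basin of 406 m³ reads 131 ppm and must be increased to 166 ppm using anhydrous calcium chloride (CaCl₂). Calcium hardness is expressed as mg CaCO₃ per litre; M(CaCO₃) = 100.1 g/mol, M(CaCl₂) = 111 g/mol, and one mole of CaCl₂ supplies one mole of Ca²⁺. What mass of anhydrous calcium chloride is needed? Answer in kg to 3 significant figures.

15.8 kg

Volume: 406 m³ = 406,000 L.
Hardness to add: (166 − 131) = 35 mg/L as CaCO₃ × 406,000 L = 14,210 g as CaCO₃.
Moles of Ca²⁺ (1 mol Ca²⁺ ≡ 1 mol CaCO₃): 14,210 / 100.1 g/mol = 142 mol.
Mass of CaCl₂: 142 × 111 = 15,760 g.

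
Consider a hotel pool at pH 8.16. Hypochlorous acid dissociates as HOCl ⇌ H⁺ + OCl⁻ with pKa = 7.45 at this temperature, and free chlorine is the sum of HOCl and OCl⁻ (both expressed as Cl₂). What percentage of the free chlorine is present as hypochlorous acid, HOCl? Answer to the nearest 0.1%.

16.3%

[OCl⁻]/[HOCl] = 10^(pH − pKa) = 10^(8.16 − 7.45) = 10^0.71 = 5.129.
Fraction as HOCl = 1 / (1 + 5.129) = 0.1632.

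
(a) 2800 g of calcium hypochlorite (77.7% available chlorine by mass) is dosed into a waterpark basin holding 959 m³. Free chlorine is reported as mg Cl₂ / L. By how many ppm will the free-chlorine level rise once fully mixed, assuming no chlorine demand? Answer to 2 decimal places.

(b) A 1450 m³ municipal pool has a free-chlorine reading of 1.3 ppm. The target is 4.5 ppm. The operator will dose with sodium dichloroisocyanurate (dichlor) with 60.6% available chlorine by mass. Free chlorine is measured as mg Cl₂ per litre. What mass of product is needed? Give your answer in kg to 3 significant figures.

(a) 2.27 ppm; (b) 7.66 kg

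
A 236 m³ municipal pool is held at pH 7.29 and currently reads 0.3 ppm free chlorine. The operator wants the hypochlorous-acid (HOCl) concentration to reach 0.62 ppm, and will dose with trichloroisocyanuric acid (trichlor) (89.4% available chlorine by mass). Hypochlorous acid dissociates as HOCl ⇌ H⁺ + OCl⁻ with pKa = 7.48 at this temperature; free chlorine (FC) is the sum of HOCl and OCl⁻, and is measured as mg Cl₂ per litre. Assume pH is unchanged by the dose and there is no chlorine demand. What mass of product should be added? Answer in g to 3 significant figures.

190 g

Volume: 236 m³ = 236,000 L.
[OCl⁻]/[HOCl] = 10^(pH − pKa) = 10^(7.29 − 7.48) = 0.6457; fraction as HOCl = 1/(1 + 0.6457) = 0.6077.
Free chlorine required for 0.62 ppm HOCl: 0.62 / 0.6077 = 1.02 ppm.
FC to add: 1.02 − 0.3 = 0.7203 mg/L as Cl₂.
Cl₂ equivalent: 0.7203 mg/L × 236,000 L = 170 g.
Product at 89.4% available Cl: 170 / 0.894 = 190.1 g.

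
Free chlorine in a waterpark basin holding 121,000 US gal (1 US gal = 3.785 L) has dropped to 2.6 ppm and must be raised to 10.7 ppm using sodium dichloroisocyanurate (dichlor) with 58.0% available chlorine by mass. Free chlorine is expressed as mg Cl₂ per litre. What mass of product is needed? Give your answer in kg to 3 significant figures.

6.40 kg

Volume: 121,000 US gal × 3.785 L/gal = 457,985 L.
Chlorine deficit: 10.7 − 2.6 = 8.1 ppm = 8.1 mg/L as Cl₂.
Cl₂ equivalent needed: 8.1 mg/L × 457,985 L = 3,710,000 mg = 3710 g.
Product at 58.0% available chlorine: 3710 / 0.58 = 6396 g.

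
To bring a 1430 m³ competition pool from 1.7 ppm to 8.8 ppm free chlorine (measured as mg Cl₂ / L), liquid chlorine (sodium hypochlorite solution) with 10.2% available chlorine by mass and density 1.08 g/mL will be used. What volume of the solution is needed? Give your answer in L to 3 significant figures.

92.2 L

Volume: 1430 m³ = 1,430,000 L.
Chlorine deficit: 8.8 − 1.7 = 7.1 ppm = 7.1 mg/L as Cl₂.
Cl₂ equivalent needed: 7.1 mg/L × 1,430,000 L = 10,150,000 mg = 10,150 g.
Product at 10.2% available chlorine: 10,150 / 0.102 = 99,540 g.
Volume at density 1.08 g/mL: 99,540 g ÷ 1.08 g/mL = 92,170 mL.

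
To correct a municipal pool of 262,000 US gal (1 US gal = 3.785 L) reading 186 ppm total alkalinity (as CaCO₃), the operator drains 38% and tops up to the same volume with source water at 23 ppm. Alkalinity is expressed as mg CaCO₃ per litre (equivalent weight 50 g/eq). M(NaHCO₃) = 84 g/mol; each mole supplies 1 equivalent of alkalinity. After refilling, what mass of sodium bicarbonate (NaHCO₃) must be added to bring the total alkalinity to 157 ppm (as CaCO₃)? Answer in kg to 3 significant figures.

Volume: 262,000 US gal × 3.785 L/gal = 991,670 L.
After draining 38% and refilling: 186 × 0.62 + 23 × 0.38 = 124.06 ppm.
Deficit to target: 157 − 124.06 = 32.94 mg/L.
As CaCO₃: 32.94 mg/L × 991,670 L = 32,670 g; ÷ 50 g/eq ÷ 1 = 653.3 mol NaHCO₃.
Mass: 653.3 × 84 = 54,880 g.

54.9 kg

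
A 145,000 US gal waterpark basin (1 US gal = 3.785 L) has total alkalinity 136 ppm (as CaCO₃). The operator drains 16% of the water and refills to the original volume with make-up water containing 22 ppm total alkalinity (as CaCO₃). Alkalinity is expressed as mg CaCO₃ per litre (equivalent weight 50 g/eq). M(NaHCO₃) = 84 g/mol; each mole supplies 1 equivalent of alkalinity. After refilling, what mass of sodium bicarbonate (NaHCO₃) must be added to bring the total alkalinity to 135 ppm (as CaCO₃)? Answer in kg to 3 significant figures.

Volume: 145,000 US gal × 3.785 L/gal = 548,825 L.
After draining 16% and refilling: 136 × 0.84 + 22 × 0.16 = 117.76 ppm.
Deficit to target: 135 − 117.76 = 17.24 mg/L.
As CaCO₃: 17.24 mg/L × 548,825 L = 9462 g; ÷ 50 g/eq ÷ 1 = 189.2 mol NaHCO₃.
Mass: 189.2 × 84 = 15,900 g.

15.9 kg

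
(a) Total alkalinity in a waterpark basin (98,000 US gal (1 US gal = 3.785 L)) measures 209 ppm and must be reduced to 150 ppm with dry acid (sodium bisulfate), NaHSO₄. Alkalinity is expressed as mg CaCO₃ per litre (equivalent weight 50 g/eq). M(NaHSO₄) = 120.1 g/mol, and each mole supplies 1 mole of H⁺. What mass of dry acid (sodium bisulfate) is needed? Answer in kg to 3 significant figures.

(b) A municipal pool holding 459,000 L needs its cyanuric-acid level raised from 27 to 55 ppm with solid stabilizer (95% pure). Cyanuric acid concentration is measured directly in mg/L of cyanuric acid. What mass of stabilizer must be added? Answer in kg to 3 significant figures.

(a) Volume: 98,000 US gal × 3.785 L/gal = 370,930 L.
(a) Alkalinity to neutralize: (209 − 150) = 59 mg/L as CaCO₃ × 370,930 L = 21,880 g as CaCO₃.
(a) Equivalents of H⁺ required: 21,880 ÷ 50 g/eq = 437.7 eq = 437.7 mol NaHSO₄.
(a) Mass of NaHSO₄: 437.7 × 120.1 = 52,570 g.

(b) CYA to add: (55 − 27) = 28 mg/L × 459,000 L = 12,850 g cyanuric acid.
(b) At 95% purity: 12,850 / 0.95 = 13,530 g product.

(a) 52.6 kg; (b) 13.5 kg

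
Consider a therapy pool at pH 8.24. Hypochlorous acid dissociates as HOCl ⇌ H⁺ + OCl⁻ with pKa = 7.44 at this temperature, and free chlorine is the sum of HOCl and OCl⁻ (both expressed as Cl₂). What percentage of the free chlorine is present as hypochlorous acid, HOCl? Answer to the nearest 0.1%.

[OCl⁻]/[HOCl] = 10^(pH − pKa) = 10^(8.24 − 7.44) = 10^0.80 = 6.31.
Fraction as HOCl = 1 / (1 + 6.31) = 0.1368.

13.7%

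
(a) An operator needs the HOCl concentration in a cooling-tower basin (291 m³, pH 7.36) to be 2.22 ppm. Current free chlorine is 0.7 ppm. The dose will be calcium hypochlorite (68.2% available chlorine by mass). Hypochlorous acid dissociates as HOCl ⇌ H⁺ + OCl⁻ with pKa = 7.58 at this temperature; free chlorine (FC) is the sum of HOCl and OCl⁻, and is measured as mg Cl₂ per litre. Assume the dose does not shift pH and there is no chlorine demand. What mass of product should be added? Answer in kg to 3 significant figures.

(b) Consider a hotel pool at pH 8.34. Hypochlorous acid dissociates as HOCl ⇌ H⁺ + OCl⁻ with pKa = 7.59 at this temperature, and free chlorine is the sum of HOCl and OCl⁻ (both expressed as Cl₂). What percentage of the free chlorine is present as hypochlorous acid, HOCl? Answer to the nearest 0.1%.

(a) 1.22 kg; (b) 15.1%

(a) Volume: 291 m³ = 291,000 L.
(a) [OCl⁻]/[HOCl] = 10^(pH − pKa) = 10^(7.36 − 7.58) = 0.6026; fraction as HOCl = 1/(1 + 0.6026) = 0.624.
(a) Free chlorine required for 2.22 ppm HOCl: 2.22 / 0.624 = 3.558 ppm.
(a) FC to add: 3.558 − 0.7 = 2.858 mg/L as Cl₂.
(a) Cl₂ equivalent: 2.858 mg/L × 291,000 L = 831.6 g.
(a) Product at 68.2% available Cl: 831.6 / 0.682 = 1219 g.

(b) [OCl⁻]/[HOCl] = 10^(pH − pKa) = 10^(8.34 − 7.59) = 10^0.75 = 5.623.
(b) Fraction as HOCl = 1 / (1 + 5.623) = 0.151.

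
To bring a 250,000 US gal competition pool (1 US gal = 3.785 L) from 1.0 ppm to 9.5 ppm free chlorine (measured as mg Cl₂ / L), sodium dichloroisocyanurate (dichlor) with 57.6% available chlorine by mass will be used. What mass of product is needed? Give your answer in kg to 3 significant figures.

Volume: 250,000 US gal × 3.785 L/gal = 946,250 L.
Chlorine deficit: 9.5 − 1.0 = 8.5 ppm = 8.5 mg/L as Cl₂.
Cl₂ equivalent needed: 8.5 mg/L × 946,250 L = 8,043,000 mg = 8043 g.
Product at 57.6% available chlorine: 8043 / 0.576 = 13,960 g.

14.0 kg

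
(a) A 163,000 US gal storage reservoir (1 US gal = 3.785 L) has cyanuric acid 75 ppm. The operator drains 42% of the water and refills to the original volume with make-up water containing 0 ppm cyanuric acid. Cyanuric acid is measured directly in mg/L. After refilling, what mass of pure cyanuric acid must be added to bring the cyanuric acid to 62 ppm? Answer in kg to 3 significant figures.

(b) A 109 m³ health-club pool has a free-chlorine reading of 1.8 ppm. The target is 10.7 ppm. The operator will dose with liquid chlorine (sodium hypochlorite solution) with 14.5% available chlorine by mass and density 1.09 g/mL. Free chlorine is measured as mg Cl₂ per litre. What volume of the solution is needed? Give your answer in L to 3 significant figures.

(a) Volume: 163,000 US gal × 3.785 L/gal = 616,955 L.
(a) After draining 42% and refilling: 75 × 0.58 + 0 × 0.42 = 43.5 ppm.
(a) Deficit to target: 62 − 43.5 = 18.5 mg/L.
(a) Mass: 18.5 mg/L × 616,955 L = 11,410 g cyanuric acid.

(b) Volume: 109 m³ = 109,000 L.
(b) Chlorine deficit: 10.7 − 1.8 = 8.9 ppm = 8.9 mg/L as Cl₂.
(b) Cl₂ equivalent needed: 8.9 mg/L × 109,000 L = 970,100 mg = 970.1 g.
(b) Product at 14.5% available chlorine: 970.1 / 0.145 = 6690 g.
(b) Volume at density 1.09 g/mL: 6690 g ÷ 1.09 g/mL = 6138 mL.

(a) 11.4 kg; (b) 6.14 L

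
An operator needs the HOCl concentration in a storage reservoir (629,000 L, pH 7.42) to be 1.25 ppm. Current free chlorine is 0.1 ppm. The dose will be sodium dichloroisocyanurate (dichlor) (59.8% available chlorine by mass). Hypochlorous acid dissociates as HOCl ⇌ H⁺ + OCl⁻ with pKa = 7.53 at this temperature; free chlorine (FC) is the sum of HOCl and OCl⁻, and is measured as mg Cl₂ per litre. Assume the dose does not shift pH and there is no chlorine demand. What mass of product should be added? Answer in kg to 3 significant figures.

2.23 kg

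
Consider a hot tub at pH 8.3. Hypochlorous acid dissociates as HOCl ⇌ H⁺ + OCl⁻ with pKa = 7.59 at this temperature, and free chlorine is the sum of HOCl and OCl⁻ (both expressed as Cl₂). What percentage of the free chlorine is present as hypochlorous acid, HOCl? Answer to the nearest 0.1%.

16.3%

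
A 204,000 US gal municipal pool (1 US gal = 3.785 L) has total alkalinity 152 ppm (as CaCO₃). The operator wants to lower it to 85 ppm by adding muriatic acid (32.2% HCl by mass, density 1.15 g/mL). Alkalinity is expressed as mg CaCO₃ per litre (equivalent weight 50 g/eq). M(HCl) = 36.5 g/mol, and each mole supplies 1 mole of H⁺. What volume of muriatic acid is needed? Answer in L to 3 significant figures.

Volume: 204,000 US gal × 3.785 L/gal = 772,140 L.
Alkalinity to neutralize: (152 − 85) = 67 mg/L as CaCO₃ × 772,140 L = 51,730 g as CaCO₃.
Equivalents of H⁺ required: 51,730 ÷ 50 g/eq = 1035 eq = 1035 mol HCl.
Mass of HCl: 1035 × 36.5 = 37,770 g.
Mass of 32.2% solution: 37,770 / 0.322 = 117,300 g.
Volume: 117,300 g ÷ 1.15 g/mL = 102,000 mL.

102 L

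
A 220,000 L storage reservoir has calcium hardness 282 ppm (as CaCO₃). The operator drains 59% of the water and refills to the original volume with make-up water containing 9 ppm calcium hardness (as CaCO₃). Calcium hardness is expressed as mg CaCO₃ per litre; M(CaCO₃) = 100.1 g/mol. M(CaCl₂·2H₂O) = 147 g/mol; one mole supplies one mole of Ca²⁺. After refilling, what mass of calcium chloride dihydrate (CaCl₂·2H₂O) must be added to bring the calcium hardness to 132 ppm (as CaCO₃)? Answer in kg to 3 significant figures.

3.58 kg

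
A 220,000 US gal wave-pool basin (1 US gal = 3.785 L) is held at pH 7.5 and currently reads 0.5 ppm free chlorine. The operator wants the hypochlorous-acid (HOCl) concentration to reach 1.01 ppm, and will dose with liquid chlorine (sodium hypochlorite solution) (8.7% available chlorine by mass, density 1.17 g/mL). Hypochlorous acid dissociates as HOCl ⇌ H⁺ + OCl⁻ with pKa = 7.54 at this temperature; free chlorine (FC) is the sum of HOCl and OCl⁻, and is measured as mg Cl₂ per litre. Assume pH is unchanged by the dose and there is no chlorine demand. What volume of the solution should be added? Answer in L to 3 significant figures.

Volume: 220,000 US gal × 3.785 L/gal = 832,700 L.
[OCl⁻]/[HOCl] = 10^(pH − pKa) = 10^(7.5 − 7.54) = 0.912; fraction as HOCl = 1/(1 + 0.912) = 0.523.
Free chlorine required for 1.01 ppm HOCl: 1.01 / 0.523 = 1.931 ppm.
FC to add: 1.931 − 0.5 = 1.431 mg/L as Cl₂.
Cl₂ equivalent: 1.431 mg/L × 832,700 L = 1192 g.
Product at 8.7% available Cl: 1192 / 0.087 = 13,700 g.
Volume: 13,700 g ÷ 1.17 g/mL = 11,710 mL.

11.7 L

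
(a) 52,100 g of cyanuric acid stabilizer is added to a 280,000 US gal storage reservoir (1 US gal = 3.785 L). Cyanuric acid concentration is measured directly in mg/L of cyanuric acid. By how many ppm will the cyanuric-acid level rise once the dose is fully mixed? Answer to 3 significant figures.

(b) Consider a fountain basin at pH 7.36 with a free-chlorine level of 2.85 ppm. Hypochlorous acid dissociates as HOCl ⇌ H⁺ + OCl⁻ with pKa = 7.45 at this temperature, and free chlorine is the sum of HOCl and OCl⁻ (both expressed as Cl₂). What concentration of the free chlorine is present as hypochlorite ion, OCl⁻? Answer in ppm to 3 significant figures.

(a) 49.2 ppm; (b) 1.28 ppm

(a) Volume: 280,000 US gal × 3.785 L/gal = 1,059,800 L.
(a) Rise: 52,100 g / 1,059,800 L × 1000 = 49.16 mg/L.

(b) [OCl⁻]/[HOCl] = 10^(pH − pKa) = 10^(7.36 − 7.45) = 10^-0.09 = 0.8128.
(b) Fraction as HOCl = 1 / (1 + 0.8128) = 0.5516.
(b) OCl⁻ = (1 − 0.5516) × 2.85 ppm = 1.278 ppm.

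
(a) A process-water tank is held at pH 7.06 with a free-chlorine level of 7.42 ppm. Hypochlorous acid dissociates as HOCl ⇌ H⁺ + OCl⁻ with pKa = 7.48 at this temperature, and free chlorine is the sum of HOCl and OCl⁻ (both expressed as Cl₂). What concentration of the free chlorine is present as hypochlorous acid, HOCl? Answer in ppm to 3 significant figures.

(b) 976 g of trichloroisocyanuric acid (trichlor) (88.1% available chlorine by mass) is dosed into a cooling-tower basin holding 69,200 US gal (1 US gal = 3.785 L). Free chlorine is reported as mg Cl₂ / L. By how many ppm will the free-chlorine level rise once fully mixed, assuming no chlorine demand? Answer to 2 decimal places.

(a) [OCl⁻]/[HOCl] = 10^(pH − pKa) = 10^(7.06 − 7.48) = 10^-0.42 = 0.3802.
(a) Fraction as HOCl = 1 / (1 + 0.3802) = 0.7245.
(a) HOCl = 0.7245 × 7.42 ppm = 5.376 ppm.

(b) Volume: 69,200 US gal × 3.785 L/gal = 261,922 L.
(b) Available chlorine delivered: 976 g × 0.881 = 859.9 g as Cl₂.
(b) Concentration rise: 859.9 g / 261,922 L = 3.283 mg/L = 3.28 ppm.

(a) 5.38 ppm; (b) 3.28 ppm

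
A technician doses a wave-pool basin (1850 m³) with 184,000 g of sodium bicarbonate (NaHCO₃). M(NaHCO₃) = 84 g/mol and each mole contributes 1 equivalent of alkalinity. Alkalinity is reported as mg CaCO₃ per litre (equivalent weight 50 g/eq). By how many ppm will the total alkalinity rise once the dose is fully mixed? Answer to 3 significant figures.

59.2 ppm

Volume: 1850 m³ = 1,850,000 L.
Moles of NaHCO₃: 184,000 g ÷ 84 g/mol = 2190 mol → 2190 eq of alkalinity.
As CaCO₃: 2190 eq × 50 g/eq = 109,500 g.
Rise: 109,500 g / 1,850,000 L × 1000 = 59.2 mg/L.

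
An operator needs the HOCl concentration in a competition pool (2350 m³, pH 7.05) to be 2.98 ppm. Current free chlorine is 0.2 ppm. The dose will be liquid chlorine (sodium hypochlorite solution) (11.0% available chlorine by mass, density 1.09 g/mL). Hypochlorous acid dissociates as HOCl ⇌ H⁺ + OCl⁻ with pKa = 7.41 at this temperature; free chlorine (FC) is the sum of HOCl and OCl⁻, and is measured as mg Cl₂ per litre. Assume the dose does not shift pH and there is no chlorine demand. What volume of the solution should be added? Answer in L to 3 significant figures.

80.0 L

Volume: 2350 m³ = 2,350,000 L.
[OCl⁻]/[HOCl] = 10^(pH − pKa) = 10^(7.05 − 7.41) = 0.4365; fraction as HOCl = 1/(1 + 0.4365) = 0.6961.
Free chlorine required for 2.98 ppm HOCl: 2.98 / 0.6961 = 4.281 ppm.
FC to add: 4.281 − 0.2 = 4.081 mg/L as Cl₂.
Cl₂ equivalent: 4.081 mg/L × 2,350,000 L = 9590 g.
Product at 11.0% available Cl: 9590 / 0.11 = 87,180 g.
Volume: 87,180 g ÷ 1.09 g/mL = 79,980 mL.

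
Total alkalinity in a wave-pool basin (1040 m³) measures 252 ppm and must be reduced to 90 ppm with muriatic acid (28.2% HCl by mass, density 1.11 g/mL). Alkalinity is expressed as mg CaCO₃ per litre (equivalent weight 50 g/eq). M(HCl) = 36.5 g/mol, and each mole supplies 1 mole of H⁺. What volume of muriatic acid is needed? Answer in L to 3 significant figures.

Volume: 1040 m³ = 1,040,000 L.
Alkalinity to neutralize: (252 − 90) = 162 mg/L as CaCO₃ × 1,040,000 L = 168,500 g as CaCO₃.
Equivalents of H⁺ required: 168,500 ÷ 50 g/eq = 3370 eq = 3370 mol HCl.
Mass of HCl: 3370 × 36.5 = 123,000 g.
Mass of 28.2% solution: 123,000 / 0.282 = 436,100 g.
Volume: 436,100 g ÷ 1.11 g/mL = 392,900 mL.

393 L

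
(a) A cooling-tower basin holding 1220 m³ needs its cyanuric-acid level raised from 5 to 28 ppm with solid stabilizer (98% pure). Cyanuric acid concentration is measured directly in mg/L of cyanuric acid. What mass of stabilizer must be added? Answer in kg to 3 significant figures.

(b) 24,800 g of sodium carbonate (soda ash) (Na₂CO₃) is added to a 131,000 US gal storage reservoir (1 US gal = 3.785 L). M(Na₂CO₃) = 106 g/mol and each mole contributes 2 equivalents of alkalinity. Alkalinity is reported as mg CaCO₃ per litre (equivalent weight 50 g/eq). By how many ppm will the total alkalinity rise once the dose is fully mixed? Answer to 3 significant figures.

(a) Volume: 1220 m³ = 1,220,000 L.
(a) CYA to add: (28 − 5) = 23 mg/L × 1,220,000 L = 28,060 g cyanuric acid.
(a) At 98% purity: 28,060 / 0.98 = 28,630 g product.

(b) Volume: 131,000 US gal × 3.785 L/gal = 495,835 L.
(b) Moles of Na₂CO₃: 24,800 g ÷ 106 g/mol = 234 mol → 467.9 eq of alkalinity.
(b) As CaCO₃: 467.9 eq × 50 g/eq = 23,400 g.
(b) Rise: 23,400 g / 495,835 L × 1000 = 47.19 mg/L.

(a) 28.6 kg; (b) 47.2 ppm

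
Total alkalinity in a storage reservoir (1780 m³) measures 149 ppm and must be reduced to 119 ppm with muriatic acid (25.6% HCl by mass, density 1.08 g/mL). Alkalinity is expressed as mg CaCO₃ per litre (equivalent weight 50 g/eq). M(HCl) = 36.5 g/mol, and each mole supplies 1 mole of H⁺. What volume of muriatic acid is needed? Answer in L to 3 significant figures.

Volume: 1780 m³ = 1,780,000 L.
Alkalinity to neutralize: (149 − 119) = 30 mg/L as CaCO₃ × 1,780,000 L = 53,400 g as CaCO₃.
Equivalents of H⁺ required: 53,400 ÷ 50 g/eq = 1068 eq = 1068 mol HCl.
Mass of HCl: 1068 × 36.5 = 38,980 g.
Mass of 25.6% solution: 38,980 / 0.256 = 152,300 g.
Volume: 152,300 g ÷ 1.08 g/mL = 141,000 mL.

141 L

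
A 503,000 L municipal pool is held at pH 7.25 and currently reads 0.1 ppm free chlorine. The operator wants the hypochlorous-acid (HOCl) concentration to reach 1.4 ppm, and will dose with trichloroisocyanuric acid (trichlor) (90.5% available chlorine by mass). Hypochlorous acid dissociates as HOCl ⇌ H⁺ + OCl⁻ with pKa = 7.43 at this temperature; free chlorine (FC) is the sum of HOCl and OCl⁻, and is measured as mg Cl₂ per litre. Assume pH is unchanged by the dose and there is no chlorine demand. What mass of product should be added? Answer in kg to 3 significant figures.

1.24 kg

[OCl⁻]/[HOCl] = 10^(pH − pKa) = 10^(7.25 − 7.43) = 0.6607; fraction as HOCl = 1/(1 + 0.6607) = 0.6022.
Free chlorine required for 1.4 ppm HOCl: 1.4 / 0.6022 = 2.325 ppm.
FC to add: 2.325 − 0.1 = 2.225 mg/L as Cl₂.
Cl₂ equivalent: 2.225 mg/L × 503,000 L = 1119 g.
Product at 90.5% available Cl: 1119 / 0.905 = 1237 g.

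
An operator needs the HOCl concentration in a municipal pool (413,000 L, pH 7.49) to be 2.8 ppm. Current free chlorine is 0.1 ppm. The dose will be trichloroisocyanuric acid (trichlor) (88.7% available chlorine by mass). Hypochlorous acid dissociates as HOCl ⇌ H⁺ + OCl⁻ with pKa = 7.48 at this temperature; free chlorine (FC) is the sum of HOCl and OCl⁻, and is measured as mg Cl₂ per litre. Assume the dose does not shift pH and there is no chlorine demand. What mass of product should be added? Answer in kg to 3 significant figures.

[OCl⁻]/[HOCl] = 10^(pH − pKa) = 10^(7.49 − 7.48) = 1.023; fraction as HOCl = 1/(1 + 1.023) = 0.4942.
Free chlorine required for 2.8 ppm HOCl: 2.8 / 0.4942 = 5.665 ppm.
FC to add: 5.665 − 0.1 = 5.565 mg/L as Cl₂.
Cl₂ equivalent: 5.565 mg/L × 413,000 L = 2298 g.
Product at 88.7% available Cl: 2298 / 0.887 = 2591 g.

2.59 kg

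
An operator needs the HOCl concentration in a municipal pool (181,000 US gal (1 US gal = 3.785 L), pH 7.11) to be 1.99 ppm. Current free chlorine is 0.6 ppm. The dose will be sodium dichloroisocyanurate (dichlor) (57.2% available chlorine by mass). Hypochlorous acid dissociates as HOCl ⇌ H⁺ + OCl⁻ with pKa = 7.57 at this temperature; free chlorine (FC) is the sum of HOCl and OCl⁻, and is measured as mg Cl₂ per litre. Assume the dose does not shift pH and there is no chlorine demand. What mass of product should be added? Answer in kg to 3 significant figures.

Volume: 181,000 US gal × 3.785 L/gal = 685,085 L.
[OCl⁻]/[HOCl] = 10^(pH − pKa) = 10^(7.11 − 7.57) = 0.3467; fraction as HOCl = 1/(1 + 0.3467) = 0.7425.
Free chlorine required for 1.99 ppm HOCl: 1.99 / 0.7425 = 2.68 ppm.
FC to add: 2.68 − 0.6 = 2.08 mg/L as Cl₂.
Cl₂ equivalent: 2.08 mg/L × 685,085 L = 1425 g.
Product at 57.2% available Cl: 1425 / 0.572 = 2491 g.

2.49 kg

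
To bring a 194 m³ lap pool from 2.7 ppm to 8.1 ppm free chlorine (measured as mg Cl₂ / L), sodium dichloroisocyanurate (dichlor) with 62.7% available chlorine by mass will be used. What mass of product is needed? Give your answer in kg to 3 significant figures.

Volume: 194 m³ = 194,000 L.
Chlorine deficit: 8.1 − 2.7 = 5.4 ppm = 5.4 mg/L as Cl₂.
Cl₂ equivalent needed: 5.4 mg/L × 194,000 L = 1,048,000 mg = 1048 g.
Product at 62.7% available chlorine: 1048 / 0.627 = 1671 g.

1.67 kg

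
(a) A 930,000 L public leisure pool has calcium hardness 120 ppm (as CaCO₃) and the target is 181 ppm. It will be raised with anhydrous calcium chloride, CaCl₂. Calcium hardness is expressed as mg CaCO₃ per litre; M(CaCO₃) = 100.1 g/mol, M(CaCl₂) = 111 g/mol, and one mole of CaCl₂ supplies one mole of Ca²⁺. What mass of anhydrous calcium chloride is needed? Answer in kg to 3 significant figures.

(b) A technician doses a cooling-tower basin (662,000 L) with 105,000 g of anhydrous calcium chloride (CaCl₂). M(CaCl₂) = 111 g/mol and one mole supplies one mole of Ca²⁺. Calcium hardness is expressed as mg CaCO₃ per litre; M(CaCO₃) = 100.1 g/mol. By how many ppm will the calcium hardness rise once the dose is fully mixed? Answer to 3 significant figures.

(a) 62.9 kg; (b) 143 ppm

(a) Hardness to add: (181 − 120) = 61 mg/L as CaCO₃ × 930,000 L = 56,730 g as CaCO₃.
(a) Moles of Ca²⁺ (1 mol Ca²⁺ ≡ 1 mol CaCO₃): 56,730 / 100.1 g/mol = 566.7 mol.
(a) Mass of CaCl₂: 566.7 × 111 = 62,910 g.

(b) Moles of Ca²⁺: 105,000 g ÷ 111 g/mol = 945.9 mol.
(b) As CaCO₃: 945.9 mol × 100.1 g/mol = 94,690 g.
(b) Rise: 94,690 g / 662,000 L × 1000 = 143 mg/L.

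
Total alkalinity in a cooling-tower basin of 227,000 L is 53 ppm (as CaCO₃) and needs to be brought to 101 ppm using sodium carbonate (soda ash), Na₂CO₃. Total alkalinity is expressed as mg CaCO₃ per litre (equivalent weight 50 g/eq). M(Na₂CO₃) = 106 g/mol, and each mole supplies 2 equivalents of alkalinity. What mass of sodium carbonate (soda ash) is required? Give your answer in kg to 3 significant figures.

11.5 kg

Alkalinity to add: (101 − 53) = 48 mg/L as CaCO₃ × 227,000 L = 10,900 g as CaCO₃.
Equivalents: 10,900 g ÷ 50 g/eq = 217.9 eq.
Each mole of Na₂CO₃ supplies 2 eq, so 217.9 / 2 = 109 mol.
Mass: 109 mol × 106 g/mol = 11,550 g.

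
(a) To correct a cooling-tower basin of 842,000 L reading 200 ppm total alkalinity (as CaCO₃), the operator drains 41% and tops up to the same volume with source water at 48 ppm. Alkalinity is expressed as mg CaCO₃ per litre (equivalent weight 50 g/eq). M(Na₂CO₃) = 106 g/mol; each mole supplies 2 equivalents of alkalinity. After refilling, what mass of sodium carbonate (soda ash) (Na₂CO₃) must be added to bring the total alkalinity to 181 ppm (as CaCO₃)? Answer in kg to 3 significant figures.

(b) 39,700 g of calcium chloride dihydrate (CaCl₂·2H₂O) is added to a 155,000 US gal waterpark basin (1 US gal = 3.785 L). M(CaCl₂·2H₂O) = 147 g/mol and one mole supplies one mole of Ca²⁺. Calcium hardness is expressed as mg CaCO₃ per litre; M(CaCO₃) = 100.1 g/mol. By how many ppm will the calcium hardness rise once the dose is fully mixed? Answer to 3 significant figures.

(a) 38.7 kg; (b) 46.1 ppm

(a) After draining 41% and refilling: 200 × 0.59 + 48 × 0.41 = 137.68 ppm.
(a) Deficit to target: 181 − 137.68 = 43.32 mg/L.
(a) As CaCO₃: 43.32 mg/L × 842,000 L = 36,480 g; ÷ 50 g/eq ÷ 2 = 364.8 mol Na₂CO₃.
(a) Mass: 364.8 × 106 = 38,660 g.

(b) Volume: 155,000 US gal × 3.785 L/gal = 586,675 L.
(b) Moles of Ca²⁺: 39,700 g ÷ 147 g/mol = 270.1 mol.
(b) As CaCO₃: 270.1 mol × 100.1 g/mol = 27,030 g.
(b) Rise: 27,030 g / 586,675 L × 1000 = 46.08 mg/L.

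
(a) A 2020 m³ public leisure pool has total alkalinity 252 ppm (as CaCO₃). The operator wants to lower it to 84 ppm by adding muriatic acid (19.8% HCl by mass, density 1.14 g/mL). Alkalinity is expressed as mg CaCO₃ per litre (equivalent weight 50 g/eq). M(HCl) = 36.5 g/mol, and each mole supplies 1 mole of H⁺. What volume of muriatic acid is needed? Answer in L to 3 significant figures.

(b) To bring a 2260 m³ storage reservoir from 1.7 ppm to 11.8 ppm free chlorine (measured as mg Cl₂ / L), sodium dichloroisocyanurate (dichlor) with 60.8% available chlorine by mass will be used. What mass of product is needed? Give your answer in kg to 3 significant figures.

(a) 1,100 L; (b) 37.5 kg

(a) Volume: 2020 m³ = 2,020,000 L.
(a) Alkalinity to neutralize: (252 − 84) = 168 mg/L as CaCO₃ × 2,020,000 L = 339,400 g as CaCO₃.
(a) Equivalents of H⁺ required: 339,400 ÷ 50 g/eq = 6787 eq = 6787 mol HCl.
(a) Mass of HCl: 6787 × 36.5 = 247,700 g.
(a) Mass of 19.8% solution: 247,700 / 0.198 = 1,251,000 g.
(a) Volume: 1,251,000 g ÷ 1.14 g/mL = 1,098,000 mL.

(b) Volume: 2260 m³ = 2,260,000 L.
(b) Chlorine deficit: 11.8 − 1.7 = 10.1 ppm = 10.1 mg/L as Cl₂.
(b) Cl₂ equivalent needed: 10.1 mg/L × 2,260,000 L = 22,830,000 mg = 22,830 g.
(b) Product at 60.8% available chlorine: 22,830 / 0.608 = 37,540 g.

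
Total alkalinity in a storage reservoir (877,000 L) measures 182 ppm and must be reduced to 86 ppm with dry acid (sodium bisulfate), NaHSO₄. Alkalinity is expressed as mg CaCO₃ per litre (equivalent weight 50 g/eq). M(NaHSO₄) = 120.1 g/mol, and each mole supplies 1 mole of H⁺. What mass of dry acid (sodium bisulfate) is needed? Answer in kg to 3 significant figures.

202 kg

Alkalinity to neutralize: (182 − 86) = 96 mg/L as CaCO₃ × 877,000 L = 84,190 g as CaCO₃.
Equivalents of H⁺ required: 84,190 ÷ 50 g/eq = 1684 eq = 1684 mol NaHSO₄.
Mass of NaHSO₄: 1684 × 120.1 = 202,200 g.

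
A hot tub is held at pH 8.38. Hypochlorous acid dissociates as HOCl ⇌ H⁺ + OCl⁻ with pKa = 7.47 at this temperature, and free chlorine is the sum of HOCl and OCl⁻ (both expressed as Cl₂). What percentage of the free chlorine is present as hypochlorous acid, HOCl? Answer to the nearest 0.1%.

[OCl⁻]/[HOCl] = 10^(pH − pKa) = 10^(8.38 − 7.47) = 10^0.91 = 8.128.
Fraction as HOCl = 1 / (1 + 8.128) = 0.1095.

11.0%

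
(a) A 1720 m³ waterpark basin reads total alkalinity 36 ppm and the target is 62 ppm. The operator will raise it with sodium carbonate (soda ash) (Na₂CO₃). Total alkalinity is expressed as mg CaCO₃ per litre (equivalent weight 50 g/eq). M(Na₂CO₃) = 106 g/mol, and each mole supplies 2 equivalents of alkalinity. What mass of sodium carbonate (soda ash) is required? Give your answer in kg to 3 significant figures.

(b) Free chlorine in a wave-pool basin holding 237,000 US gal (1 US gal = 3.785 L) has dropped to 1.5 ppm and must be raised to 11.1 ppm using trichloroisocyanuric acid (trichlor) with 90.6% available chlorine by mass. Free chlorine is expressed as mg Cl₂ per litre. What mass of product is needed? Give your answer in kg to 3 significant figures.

(a) Volume: 1720 m³ = 1,720,000 L.
(a) Alkalinity to add: (62 − 36) = 26 mg/L as CaCO₃ × 1,720,000 L = 44,720 g as CaCO₃.
(a) Equivalents: 44,720 g ÷ 50 g/eq = 894.4 eq.
(a) Each mole of Na₂CO₃ supplies 2 eq, so 894.4 / 2 = 447.2 mol.
(a) Mass: 447.2 mol × 106 g/mol = 47,400 g.

(b) Volume: 237,000 US gal × 3.785 L/gal = 897,045 L.
(b) Chlorine deficit: 11.1 − 1.5 = 9.6 ppm = 9.6 mg/L as Cl₂.
(b) Cl₂ equivalent needed: 9.6 mg/L × 897,045 L = 8,612,000 mg = 8612 g.
(b) Product at 90.6% available chlorine: 8612 / 0.906 = 9505 g.

(a) 47.4 kg; (b) 9.51 kg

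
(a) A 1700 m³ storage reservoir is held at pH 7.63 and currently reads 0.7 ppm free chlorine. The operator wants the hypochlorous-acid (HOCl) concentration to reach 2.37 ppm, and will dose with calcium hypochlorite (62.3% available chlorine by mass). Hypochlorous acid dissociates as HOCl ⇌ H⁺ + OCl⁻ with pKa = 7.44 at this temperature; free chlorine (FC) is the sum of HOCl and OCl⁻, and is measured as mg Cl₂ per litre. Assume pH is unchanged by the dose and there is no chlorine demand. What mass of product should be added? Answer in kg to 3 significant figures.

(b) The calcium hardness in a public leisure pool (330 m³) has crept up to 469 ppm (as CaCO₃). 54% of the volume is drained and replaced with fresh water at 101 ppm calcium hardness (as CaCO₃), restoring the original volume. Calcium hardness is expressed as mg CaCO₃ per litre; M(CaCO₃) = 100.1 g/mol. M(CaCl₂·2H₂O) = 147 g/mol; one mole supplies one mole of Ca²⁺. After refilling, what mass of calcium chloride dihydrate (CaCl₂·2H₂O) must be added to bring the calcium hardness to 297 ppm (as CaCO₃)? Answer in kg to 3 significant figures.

(a) Volume: 1700 m³ = 1,700,000 L.
(a) [OCl⁻]/[HOCl] = 10^(pH − pKa) = 10^(7.63 − 7.44) = 1.549; fraction as HOCl = 1/(1 + 1.549) = 0.3923.
(a) Free chlorine required for 2.37 ppm HOCl: 2.37 / 0.3923 = 6.041 ppm.
(a) FC to add: 6.041 − 0.7 = 5.341 mg/L as Cl₂.
(a) Cl₂ equivalent: 5.341 mg/L × 1,700,000 L = 9079 g.
(a) Product at 62.3% available Cl: 9079 / 0.623 = 14,570 g.

(b) Volume: 330 m³ = 330,000 L.
(b) After draining 54% and refilling: 469 × 0.46 + 101 × 0.54 = 270.28 ppm.
(b) Deficit to target: 297 − 270.28 = 26.72 mg/L.
(b) As CaCO₃: 26.72 mg/L × 330,000 L = 8818 g; ÷ 100.1 = 88.09 mol Ca²⁺.
(b) Mass: 88.09 × 147 = 12,950 g.

(a) 14.6 kg; (b) 12.9 kg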